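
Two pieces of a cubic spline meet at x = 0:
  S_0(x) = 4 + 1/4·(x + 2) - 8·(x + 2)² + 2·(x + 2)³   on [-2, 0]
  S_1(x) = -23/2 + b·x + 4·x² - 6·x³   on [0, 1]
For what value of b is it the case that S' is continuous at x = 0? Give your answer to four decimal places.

S_0'(x) = 1/4 - 16·(x + 2) + 6·(x + 2)², so S_0'(0) = -31/4. On the right, S_1'(0) = b, so b = -31/4.

-7.7500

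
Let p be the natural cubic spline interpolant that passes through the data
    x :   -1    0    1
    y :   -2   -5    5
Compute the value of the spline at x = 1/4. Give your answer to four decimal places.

-3.5664

With σ_i denoting the second derivative at x_i, h_i = 1, 1, and Δ_i = (y_(i+1) − y_i)/h_i = -3, 10:
  1·σ_0 + 4·σ_1 + 1·σ_2 = 6(Δ_1 - Δ_0) = 78
Natural end conditions: σ_0 = σ_2 = 0.
Solving: σ_0 = 0, σ_1 = 39/2, σ_2 = 0.
On [0, 1], p(x) = -5 + 7/2·x + 39/4·x² - 13/4·x³.
With x = 1/4: p(1/4) = -913/256.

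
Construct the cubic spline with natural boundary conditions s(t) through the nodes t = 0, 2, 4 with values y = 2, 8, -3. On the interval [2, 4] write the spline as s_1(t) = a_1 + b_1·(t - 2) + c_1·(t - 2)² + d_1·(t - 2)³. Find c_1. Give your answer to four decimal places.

Let σ_i = s''(x_i). Step sizes h_i = 2, 2; slopes of the chords Δ_i = (y_(i+1) - y_i)/h_i = 3, -11/2.
  2·σ_0 + 8·σ_1 + 2·σ_2 = 6(Δ_1 - Δ_0) = -51
Natural end conditions: σ_0 = σ_2 = 0.
Hence σ_0 = 0, σ_1 = -51/8, σ_2 = 0.
On [2, 4], with s_1(t) = a_1 + b_1·(t - 2) + c_1·(t - 2)² + d_1·(t - 2)³: c_1 = σ_1/2 = -51/16, d_1 = (σ_2 - σ_1)/(6h_1) = 17/32, b_1 = Δ_1 - h_1(2σ_1 + σ_2)/6 = -5/4.

-3.1875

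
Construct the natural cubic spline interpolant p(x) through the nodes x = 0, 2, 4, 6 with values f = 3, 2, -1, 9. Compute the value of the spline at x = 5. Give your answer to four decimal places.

Let M_i = p''(x_i). Step sizes h_i = 2, 2, 2; slopes of the chords Δ_i = (y_(i+1) - y_i)/h_i = -1/2, -3/2, 5.
  2·M_0 + 8·M_1 + 2·M_2 = 6(Δ_1 - Δ_0) = -6
  2·M_1 + 8·M_2 + 2·M_3 = 6(Δ_2 - Δ_1) = 39
Natural end conditions: M_0 = M_3 = 0.
Solving the tridiagonal system: M_0 = 0, M_1 = -21/10, M_2 = 27/5, M_3 = 0.
On [4, 6], p(x) = -1 + 7/5·(x - 4) + 27/10·(x - 4)² - 9/20·(x - 4)³.
With (x - 4) = 1: p(5) = 53/20.

2.6500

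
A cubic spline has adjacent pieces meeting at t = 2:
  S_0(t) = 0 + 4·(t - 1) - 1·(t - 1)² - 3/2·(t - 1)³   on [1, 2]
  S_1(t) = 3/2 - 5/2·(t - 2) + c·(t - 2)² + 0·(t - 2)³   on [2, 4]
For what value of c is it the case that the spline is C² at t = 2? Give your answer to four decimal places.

S_0''(t) = -2 - 9·(t - 1), so S_0''(2) = -11. On the right, S_1''(2) = 2c, so c = -11/2.

-5.5000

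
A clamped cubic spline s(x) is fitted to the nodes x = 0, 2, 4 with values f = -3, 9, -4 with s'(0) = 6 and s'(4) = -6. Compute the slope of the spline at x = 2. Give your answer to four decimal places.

Let M_i = s''(x_i). Step sizes h_i = 2, 2; slopes of the chords Δ_i = (y_(i+1) - y_i)/h_i = 6, -13/2.
  2·M_0 + 8·M_1 + 2·M_2 = 6(Δ_1 - Δ_0) = -75
Clamped end conditions give two more equations: 2h_0·M_0 + h_0·M_1 = 6(Δ_0 - s'(0)) = 0 and h_1·M_1 + 2h_1·M_2 = 6(s'(4) - Δ_1) = 3.
Hence M_0 = 51/8, M_1 = -51/4, M_2 = 57/8.
On [2, 4], s'(x) = b_1 + 2c_1·(x - 2) + 3d_1·(x - 2)² with b_1 = Δ_1 - h_1(2M_1 + M_2)/6 = -3/8, c_1 = M_1/2 = -51/8, d_1 = (M_2 - M_1)/(6h_1) = 53/32. So s'(2) = -3/8.

-0.3750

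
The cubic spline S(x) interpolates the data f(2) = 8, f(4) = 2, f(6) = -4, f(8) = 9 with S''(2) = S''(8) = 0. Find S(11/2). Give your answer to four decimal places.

With M_i denoting the second derivative at x_i, h_i = 2, 2, 2, and Δ_i = (y_(i+1) − y_i)/h_i = -3, -3, 13/2:
  2·M_0 + 8·M_1 + 2·M_2 = 6(Δ_1 - Δ_0) = 0
  2·M_1 + 8·M_2 + 2·M_3 = 6(Δ_2 - Δ_1) = 57
Natural end conditions: M_0 = M_3 = 0.
Forward elimination and back-substitution give M_0 = 0, M_1 = -19/10, M_2 = 38/5, M_3 = 0.
On [4, 6], S(x) = 2 - 64/15·(x - 4) - 19/20·(x - 4)² + 19/24·(x - 4)³.
With (x - 4) = 3/2: S(11/2) = -1237/320.

-3.8656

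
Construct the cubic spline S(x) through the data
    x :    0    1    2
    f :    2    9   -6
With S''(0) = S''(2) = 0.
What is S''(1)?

With m_i denoting the second derivative at x_i, h_i = 1, 1, and Δ_i = (y_(i+1) − y_i)/h_i = 7, -15:
  1·m_0 + 4·m_1 + 1·m_2 = 6(Δ_1 - Δ_0) = -132
Natural end conditions: m_0 = m_2 = 0.
Forward elimination and back-substitution give m_0 = 0, m_1 = -33, m_2 = 0.

-33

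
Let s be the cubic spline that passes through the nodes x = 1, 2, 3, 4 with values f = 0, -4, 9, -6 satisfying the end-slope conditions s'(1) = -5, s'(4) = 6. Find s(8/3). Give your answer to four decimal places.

7.1111

Put m_i = s'' at the i-th knot. Here h = (1, 1, 1) and Δ = (-4, 13, -15), so the interior equations h_(i-1)·m_(i-1) + 2(h_(i-1)+h_i)·m_i + h_i·m_(i+1) = 6(Δ_i − Δ_(i-1)) read
  1·m_0 + 4·m_1 + 1·m_2 = 6(Δ_1 - Δ_0) = 102
  1·m_1 + 4·m_2 + 1·m_3 = 6(Δ_2 - Δ_1) = -168
Clamped end conditions give two more equations: 2h_0·m_0 + h_0·m_1 = 6(Δ_0 - s'(1)) = 6 and h_2·m_2 + 2h_2·m_3 = 6(s'(4) - Δ_2) = 126.
Hence m_0 = -68/3, m_1 = 154/3, m_2 = -242/3, m_3 = 310/3.
On [2, 3], s(x) = -4 + 28/3·(x - 2) + 77/3·(x - 2)² - 22·(x - 2)³.
With (x - 2) = 2/3: s(8/3) = 64/9.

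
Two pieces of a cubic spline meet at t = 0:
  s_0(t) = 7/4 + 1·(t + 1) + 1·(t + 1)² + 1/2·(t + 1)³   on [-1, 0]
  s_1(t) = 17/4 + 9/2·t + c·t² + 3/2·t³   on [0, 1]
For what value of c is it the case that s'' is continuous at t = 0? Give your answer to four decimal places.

2.5000

s_0''(t) = 2 + 3·(t + 1), so s_0''(0) = 5. On the right, s_1''(0) = 2c, so c = 5/2.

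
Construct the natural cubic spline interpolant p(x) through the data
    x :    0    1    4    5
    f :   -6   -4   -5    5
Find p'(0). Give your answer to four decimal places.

With m_i denoting the second derivative at x_i, h_i = 1, 3, 1, and Δ_i = (y_(i+1) − y_i)/h_i = 2, -1/3, 10:
  1·m_0 + 8·m_1 + 3·m_2 = 6(Δ_1 - Δ_0) = -14
  3·m_1 + 8·m_2 + 1·m_3 = 6(Δ_2 - Δ_1) = 62
Natural end conditions: m_0 = m_3 = 0.
Solving the tridiagonal system: m_0 = 0, m_1 = -298/55, m_2 = 538/55, m_3 = 0.
On [0, 1], p'(x) = b_0 + 2c_0·x + 3d_0·x² with b_0 = Δ_0 - h_0(2m_0 + m_1)/6 = 479/165, c_0 = m_0/2 = 0, d_0 = (m_1 - m_0)/(6h_0) = -149/165. So p'(0) = 479/165.

2.9030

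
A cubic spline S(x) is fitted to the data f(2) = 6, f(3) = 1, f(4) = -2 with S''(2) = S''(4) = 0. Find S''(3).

3

Write σ_i for S''(x_i). With h_i = 1, 1 and divided differences Δ_i = -5, -3, the continuity of S' gives the tridiagonal system
  1·σ_0 + 4·σ_1 + 1·σ_2 = 6(Δ_1 - Δ_0) = 12
Natural end conditions: σ_0 = σ_2 = 0.
Solving the tridiagonal system: σ_0 = 0, σ_1 = 3, σ_2 = 0.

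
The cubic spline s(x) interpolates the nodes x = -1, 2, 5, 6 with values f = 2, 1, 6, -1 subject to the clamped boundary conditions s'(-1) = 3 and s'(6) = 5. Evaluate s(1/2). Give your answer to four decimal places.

Let σ_i = s''(x_i). Step sizes h_i = 3, 3, 1; slopes of the chords Δ_i = (y_(i+1) - y_i)/h_i = -1/3, 5/3, -7.
  3·σ_0 + 12·σ_1 + 3·σ_2 = 6(Δ_1 - Δ_0) = 12
  3·σ_1 + 8·σ_2 + 1·σ_3 = 6(Δ_2 - Δ_1) = -52
Clamped end conditions give two more equations: 2h_0·σ_0 + h_0·σ_1 = 6(Δ_0 - s'(-1)) = -20 and h_2·σ_2 + 2h_2·σ_3 = 6(s'(6) - Δ_2) = 72.
Forward elimination and back-substitution give σ_0 = -596/93, σ_1 = 572/93, σ_2 = -440/31, σ_3 = 1336/31.
On [-1, 2], s(x) = 2 + 3·(x + 1) - 298/93·(x + 1)² + 584/837·(x + 1)³.
With (x + 1) = 3/2: s(1/2) = 51/31.

1.6452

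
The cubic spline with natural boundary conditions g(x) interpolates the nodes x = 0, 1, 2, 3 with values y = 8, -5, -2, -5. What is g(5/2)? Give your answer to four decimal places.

With σ_i denoting the second derivative at x_i, h_i = 1, 1, 1, and Δ_i = (y_(i+1) − y_i)/h_i = -13, 3, -3:
  1·σ_0 + 4·σ_1 + 1·σ_2 = 6(Δ_1 - Δ_0) = 96
  1·σ_1 + 4·σ_2 + 1·σ_3 = 6(Δ_2 - Δ_1) = -36
Natural end conditions: σ_0 = σ_3 = 0.
Solving the tridiagonal system: σ_0 = 0, σ_1 = 28, σ_2 = -16, σ_3 = 0.
On [2, 3], g(x) = -2 + 7/3·(x - 2) - 8·(x - 2)² + 8/3·(x - 2)³.
With (x - 2) = 1/2: g(5/2) = -5/2.

-2.5000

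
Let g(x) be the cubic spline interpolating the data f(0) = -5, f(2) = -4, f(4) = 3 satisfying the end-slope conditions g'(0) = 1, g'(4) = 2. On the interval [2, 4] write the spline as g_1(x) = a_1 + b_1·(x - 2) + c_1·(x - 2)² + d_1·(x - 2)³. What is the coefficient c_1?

Put m_i = g'' at the i-th knot. Here h = (2, 2) and Δ = (1/2, 7/2), so the interior equations h_(i-1)·m_(i-1) + 2(h_(i-1)+h_i)·m_i + h_i·m_(i+1) = 6(Δ_i − Δ_(i-1)) read
  2·m_0 + 8·m_1 + 2·m_2 = 6(Δ_1 - Δ_0) = 18
Clamped end conditions give two more equations: 2h_0·m_0 + h_0·m_1 = 6(Δ_0 - g'(0)) = -3 and h_1·m_1 + 2h_1·m_2 = 6(g'(4) - Δ_1) = -9.
Hence m_0 = -11/4, m_1 = 4, m_2 = -17/4.
On [2, 4], with g_1(x) = a_1 + b_1·(x - 2) + c_1·(x - 2)² + d_1·(x - 2)³: c_1 = m_1/2 = 2, d_1 = (m_2 - m_1)/(6h_1) = -11/16, b_1 = Δ_1 - h_1(2m_1 + m_2)/6 = 9/4.

2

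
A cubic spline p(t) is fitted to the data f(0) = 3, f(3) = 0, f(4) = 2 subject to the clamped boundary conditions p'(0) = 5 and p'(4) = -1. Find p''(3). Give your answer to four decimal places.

Put M_i = p'' at the i-th knot. Here h = (3, 1) and Δ = (-1, 2), so the interior equations h_(i-1)·M_(i-1) + 2(h_(i-1)+h_i)·M_i + h_i·M_(i+1) = 6(Δ_i − Δ_(i-1)) read
  3·M_0 + 8·M_1 + 1·M_2 = 6(Δ_1 - Δ_0) = 18
Clamped end conditions give two more equations: 2h_0·M_0 + h_0·M_1 = 6(Δ_0 - p'(0)) = -36 and h_1·M_1 + 2h_1·M_2 = 6(p'(4) - Δ_1) = -18.
Hence M_0 = -39/4, M_1 = 15/2, M_2 = -51/4.

7.5000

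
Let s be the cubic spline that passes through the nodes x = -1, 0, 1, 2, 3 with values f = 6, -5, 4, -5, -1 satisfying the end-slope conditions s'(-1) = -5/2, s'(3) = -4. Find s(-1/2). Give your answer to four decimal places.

0.3292

Write σ_i for s''(x_i). With h_i = 1, 1, 1, 1 and divided differences Δ_i = -11, 9, -9, 4, the continuity of s' gives the tridiagonal system
  1·σ_0 + 4·σ_1 + 1·σ_2 = 6(Δ_1 - Δ_0) = 120
  1·σ_1 + 4·σ_2 + 1·σ_3 = 6(Δ_2 - Δ_1) = -108
  1·σ_2 + 4·σ_3 + 1·σ_4 = 6(Δ_3 - Δ_2) = 78
Clamped end conditions give two more equations: 2h_0·σ_0 + h_0·σ_1 = 6(Δ_0 - s'(-1)) = -51 and h_3·σ_3 + 2h_3·σ_4 = 6(s'(3) - Δ_3) = -48.
Forward elimination and back-substitution give σ_0 = -3009/56, σ_1 = 1581/28, σ_2 = -417/8, σ_3 = 1233/28, σ_4 = -2577/56.
On [-1, 0], s(x) = 6 - 5/2·(x + 1) - 3009/112·(x + 1)² + 2057/112·(x + 1)³.
With (x + 1) = 1/2: s(-1/2) = 295/896.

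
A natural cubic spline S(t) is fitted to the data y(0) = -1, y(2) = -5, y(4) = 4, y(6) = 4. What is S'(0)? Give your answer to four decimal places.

-4.0333

Let m_i = S''(x_i). Step sizes h_i = 2, 2, 2; slopes of the chords Δ_i = (y_(i+1) - y_i)/h_i = -2, 9/2, 0.
  2·m_0 + 8·m_1 + 2·m_2 = 6(Δ_1 - Δ_0) = 39
  2·m_1 + 8·m_2 + 2·m_3 = 6(Δ_2 - Δ_1) = -27
Natural end conditions: m_0 = m_3 = 0.
Hence m_0 = 0, m_1 = 61/10, m_2 = -49/10, m_3 = 0.
On [0, 2], S'(t) = b_0 + 2c_0·t + 3d_0·t² with b_0 = Δ_0 - h_0(2m_0 + m_1)/6 = -121/30, c_0 = m_0/2 = 0, d_0 = (m_1 - m_0)/(6h_0) = 61/120. So S'(0) = -121/30.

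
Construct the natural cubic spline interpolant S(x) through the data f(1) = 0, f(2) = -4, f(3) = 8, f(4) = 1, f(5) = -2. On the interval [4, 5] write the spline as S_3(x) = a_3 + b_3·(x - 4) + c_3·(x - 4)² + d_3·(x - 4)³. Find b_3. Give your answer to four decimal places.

Put m_i = S'' at the i-th knot. Here h = (1, 1, 1, 1) and Δ = (-4, 12, -7, -3), so the interior equations h_(i-1)·m_(i-1) + 2(h_(i-1)+h_i)·m_i + h_i·m_(i+1) = 6(Δ_i − Δ_(i-1)) read
  1·m_0 + 4·m_1 + 1·m_2 = 6(Δ_1 - Δ_0) = 96
  1·m_1 + 4·m_2 + 1·m_3 = 6(Δ_2 - Δ_1) = -114
  1·m_2 + 4·m_3 + 1·m_4 = 6(Δ_3 - Δ_2) = 24
Natural end conditions: m_0 = m_4 = 0.
Solving the tridiagonal system: m_0 = 0, m_1 = 240/7, m_2 = -288/7, m_3 = 114/7, m_4 = 0.
On [4, 5], with S_3(x) = a_3 + b_3·(x - 4) + c_3·(x - 4)² + d_3·(x - 4)³: c_3 = m_3/2 = 57/7, d_3 = (m_4 - m_3)/(6h_3) = -19/7, b_3 = Δ_3 - h_3(2m_3 + m_4)/6 = -59/7.

-8.4286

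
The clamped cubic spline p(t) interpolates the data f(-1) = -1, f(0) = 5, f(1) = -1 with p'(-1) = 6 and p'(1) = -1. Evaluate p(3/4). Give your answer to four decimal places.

0.0195

Write σ_i for p''(x_i). With h_i = 1, 1 and divided differences Δ_i = 6, -6, the continuity of p' gives the tridiagonal system
  1·σ_0 + 4·σ_1 + 1·σ_2 = 6(Δ_1 - Δ_0) = -72
Clamped end conditions give two more equations: 2h_0·σ_0 + h_0·σ_1 = 6(Δ_0 - p'(-1)) = 0 and h_1·σ_1 + 2h_1·σ_2 = 6(p'(1) - Δ_1) = 30.
Solving: σ_0 = 29/2, σ_1 = -29, σ_2 = 59/2.
On [0, 1], p(t) = 5 - 5/4·t - 29/2·t² + 39/4·t³.
With t = 3/4: p(3/4) = 5/256.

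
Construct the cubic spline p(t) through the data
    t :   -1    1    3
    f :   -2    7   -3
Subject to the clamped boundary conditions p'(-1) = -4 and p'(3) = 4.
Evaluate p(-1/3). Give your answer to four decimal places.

Write m_i for p''(x_i). With h_i = 2, 2 and divided differences Δ_i = 9/2, -5, the continuity of p' gives the tridiagonal system
  2·m_0 + 8·m_1 + 2·m_2 = 6(Δ_1 - Δ_0) = -57
Clamped end conditions give two more equations: 2h_0·m_0 + h_0·m_1 = 6(Δ_0 - p'(-1)) = 51 and h_1·m_1 + 2h_1·m_2 = 6(p'(3) - Δ_1) = 54.
Solving the tridiagonal system: m_0 = 175/8, m_1 = -73/4, m_2 = 181/8.
On [-1, 1], p(t) = -2 - 4·(t + 1) + 175/16·(t + 1)² - 107/32·(t + 1)³.
With (t + 1) = 2/3: p(-1/3) = -43/54.

-0.7963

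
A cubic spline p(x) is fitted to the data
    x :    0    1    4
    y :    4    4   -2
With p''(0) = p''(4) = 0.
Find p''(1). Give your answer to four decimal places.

Let M_i = p''(x_i). Step sizes h_i = 1, 3; slopes of the chords Δ_i = (y_(i+1) - y_i)/h_i = 0, -2.
  1·M_0 + 8·M_1 + 3·M_2 = 6(Δ_1 - Δ_0) = -12
Natural end conditions: M_0 = M_2 = 0.
Solving the tridiagonal system: M_0 = 0, M_1 = -3/2, M_2 = 0.

-1.5000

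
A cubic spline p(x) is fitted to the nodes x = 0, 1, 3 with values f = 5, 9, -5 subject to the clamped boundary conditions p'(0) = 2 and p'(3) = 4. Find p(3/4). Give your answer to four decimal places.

Let σ_i = p''(x_i). Step sizes h_i = 1, 2; slopes of the chords Δ_i = (y_(i+1) - y_i)/h_i = 4, -7.
  1·σ_0 + 6·σ_1 + 2·σ_2 = 6(Δ_1 - Δ_0) = -66
Clamped end conditions give two more equations: 2h_0·σ_0 + h_0·σ_1 = 6(Δ_0 - p'(0)) = 12 and h_1·σ_1 + 2h_1·σ_2 = 6(p'(3) - Δ_1) = 66.
Hence σ_0 = 53/3, σ_1 = -70/3, σ_2 = 169/6.
On [0, 1], p(x) = 5 + 2·x + 53/6·x² - 41/6·x³.
With x = 3/4: p(3/4) = 1099/128.

8.5859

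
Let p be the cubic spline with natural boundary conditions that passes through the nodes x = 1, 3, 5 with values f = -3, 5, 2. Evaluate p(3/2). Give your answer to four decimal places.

-0.3555

Put M_i = p'' at the i-th knot. Here h = (2, 2) and Δ = (4, -3/2), so the interior equations h_(i-1)·M_(i-1) + 2(h_(i-1)+h_i)·M_i + h_i·M_(i+1) = 6(Δ_i − Δ_(i-1)) read
  2·M_0 + 8·M_1 + 2·M_2 = 6(Δ_1 - Δ_0) = -33
Natural end conditions: M_0 = M_2 = 0.
Solving: M_0 = 0, M_1 = -33/8, M_2 = 0.
On [1, 3], p(x) = -3 + 43/8·(x - 1) + 0·(x - 1)² - 11/32·(x - 1)³.
With (x - 1) = 1/2: p(3/2) = -91/256.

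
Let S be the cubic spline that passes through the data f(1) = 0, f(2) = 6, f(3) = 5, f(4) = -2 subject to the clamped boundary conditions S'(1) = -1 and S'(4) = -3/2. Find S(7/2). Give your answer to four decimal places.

Let M_i = S''(x_i). Step sizes h_i = 1, 1, 1; slopes of the chords Δ_i = (y_(i+1) - y_i)/h_i = 6, -1, -7.
  1·M_0 + 4·M_1 + 1·M_2 = 6(Δ_1 - Δ_0) = -42
  1·M_1 + 4·M_2 + 1·M_3 = 6(Δ_2 - Δ_1) = -36
Clamped end conditions give two more equations: 2h_0·M_0 + h_0·M_1 = 6(Δ_0 - S'(1)) = 42 and h_2·M_2 + 2h_2·M_3 = 6(S'(4) - Δ_2) = 33.
Solving: M_0 = 427/15, M_1 = -224/15, M_2 = -161/15, M_3 = 328/15.
On [3, 4], S(x) = 5 - 106/15·(x - 3) - 161/30·(x - 3)² + 163/30·(x - 3)³.
With (x - 3) = 1/2: S(7/2) = 193/240.

0.8042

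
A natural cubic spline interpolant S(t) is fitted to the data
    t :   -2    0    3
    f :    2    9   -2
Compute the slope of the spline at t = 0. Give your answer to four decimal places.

Put m_i = S'' at the i-th knot. Here h = (2, 3) and Δ = (7/2, -11/3), so the interior equations h_(i-1)·m_(i-1) + 2(h_(i-1)+h_i)·m_i + h_i·m_(i+1) = 6(Δ_i − Δ_(i-1)) read
  2·m_0 + 10·m_1 + 3·m_2 = 6(Δ_1 - Δ_0) = -43
Natural end conditions: m_0 = m_2 = 0.
Solving the tridiagonal system: m_0 = 0, m_1 = -43/10, m_2 = 0.
On [0, 3], S'(t) = b_1 + 2c_1·t + 3d_1·t² with b_1 = Δ_1 - h_1(2m_1 + m_2)/6 = 19/30, c_1 = m_1/2 = -43/20, d_1 = (m_2 - m_1)/(6h_1) = 43/180. So S'(0) = 19/30.

0.6333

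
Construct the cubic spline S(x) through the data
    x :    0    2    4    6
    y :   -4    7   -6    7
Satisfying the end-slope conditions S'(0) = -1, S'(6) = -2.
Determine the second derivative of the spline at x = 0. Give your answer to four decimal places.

Write M_i for S''(x_i). With h_i = 2, 2, 2 and divided differences Δ_i = 11/2, -13/2, 13/2, the continuity of S' gives the tridiagonal system
  2·M_0 + 8·M_1 + 2·M_2 = 6(Δ_1 - Δ_0) = -72
  2·M_1 + 8·M_2 + 2·M_3 = 6(Δ_2 - Δ_1) = 78
Clamped end conditions give two more equations: 2h_0·M_0 + h_0·M_1 = 6(Δ_0 - S'(0)) = 39 and h_2·M_2 + 2h_2·M_3 = 6(S'(6) - Δ_2) = -51.
Solving the tridiagonal system: M_0 = 115/6, M_1 = -113/6, M_2 = 121/6, M_3 = -137/6.

19.1667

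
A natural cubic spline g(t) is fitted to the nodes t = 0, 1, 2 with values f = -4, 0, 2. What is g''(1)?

-3

Write M_i for g''(x_i). With h_i = 1, 1 and divided differences Δ_i = 4, 2, the continuity of g' gives the tridiagonal system
  1·M_0 + 4·M_1 + 1·M_2 = 6(Δ_1 - Δ_0) = -12
Natural end conditions: M_0 = M_2 = 0.
Hence M_0 = 0, M_1 = -3, M_2 = 0.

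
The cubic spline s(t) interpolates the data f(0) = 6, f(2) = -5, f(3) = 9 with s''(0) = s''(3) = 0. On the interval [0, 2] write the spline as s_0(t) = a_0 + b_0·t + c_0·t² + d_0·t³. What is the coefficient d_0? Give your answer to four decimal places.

1.6250

Put m_i = s'' at the i-th knot. Here h = (2, 1) and Δ = (-11/2, 14), so the interior equations h_(i-1)·m_(i-1) + 2(h_(i-1)+h_i)·m_i + h_i·m_(i+1) = 6(Δ_i − Δ_(i-1)) read
  2·m_0 + 6·m_1 + 1·m_2 = 6(Δ_1 - Δ_0) = 117
Natural end conditions: m_0 = m_2 = 0.
Forward elimination and back-substitution give m_0 = 0, m_1 = 39/2, m_2 = 0.
On [0, 2], with s_0(t) = a_0 + b_0·t + c_0·t² + d_0·t³: c_0 = m_0/2 = 0, d_0 = (m_1 - m_0)/(6h_0) = 13/8, b_0 = Δ_0 - h_0(2m_0 + m_1)/6 = -12.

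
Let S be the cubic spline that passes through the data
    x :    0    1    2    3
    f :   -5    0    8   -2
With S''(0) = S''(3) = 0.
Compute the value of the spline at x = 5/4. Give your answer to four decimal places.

With M_i denoting the second derivative at x_i, h_i = 1, 1, 1, and Δ_i = (y_(i+1) − y_i)/h_i = 5, 8, -10:
  1·M_0 + 4·M_1 + 1·M_2 = 6(Δ_1 - Δ_0) = 18
  1·M_1 + 4·M_2 + 1·M_3 = 6(Δ_2 - Δ_1) = -108
Natural end conditions: M_0 = M_3 = 0.
Solving the tridiagonal system: M_0 = 0, M_1 = 12, M_2 = -30, M_3 = 0.
On [1, 2], S(x) = 0 + 9·(x - 1) + 6·(x - 1)² - 7·(x - 1)³.
With (x - 1) = 1/4: S(5/4) = 161/64.

2.5156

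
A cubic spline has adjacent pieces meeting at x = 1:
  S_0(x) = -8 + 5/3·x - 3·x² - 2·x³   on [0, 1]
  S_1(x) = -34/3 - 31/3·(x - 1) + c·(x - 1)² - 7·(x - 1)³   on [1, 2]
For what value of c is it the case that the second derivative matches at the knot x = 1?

S_0''(x) = -6 - 12·x, so S_0''(1) = -18. On the right, S_1''(1) = 2c, so c = -9.

-9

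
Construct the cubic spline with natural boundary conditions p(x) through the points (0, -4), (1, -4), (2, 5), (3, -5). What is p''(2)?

-34

Put σ_i = p'' at the i-th knot. Here h = (1, 1, 1) and Δ = (0, 9, -10), so the interior equations h_(i-1)·σ_(i-1) + 2(h_(i-1)+h_i)·σ_i + h_i·σ_(i+1) = 6(Δ_i − Δ_(i-1)) read
  1·σ_0 + 4·σ_1 + 1·σ_2 = 6(Δ_1 - Δ_0) = 54
  1·σ_1 + 4·σ_2 + 1·σ_3 = 6(Δ_2 - Δ_1) = -114
Natural end conditions: σ_0 = σ_3 = 0.
Solving the tridiagonal system: σ_0 = 0, σ_1 = 22, σ_2 = -34, σ_3 = 0.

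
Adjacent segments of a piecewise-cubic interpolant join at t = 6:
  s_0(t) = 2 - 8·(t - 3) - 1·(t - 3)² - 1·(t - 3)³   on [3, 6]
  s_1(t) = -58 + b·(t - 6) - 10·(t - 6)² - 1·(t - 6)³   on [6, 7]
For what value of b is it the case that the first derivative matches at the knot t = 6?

s_0'(t) = -8 - 2·(t - 3) - 3·(t - 3)², so s_0'(6) = -41. On the right, s_1'(6) = b, so b = -41.

-41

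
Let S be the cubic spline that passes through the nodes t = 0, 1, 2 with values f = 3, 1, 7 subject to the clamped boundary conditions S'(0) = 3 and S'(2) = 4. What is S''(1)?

23

Let σ_i = S''(x_i). Step sizes h_i = 1, 1; slopes of the chords Δ_i = (y_(i+1) - y_i)/h_i = -2, 6.
  1·σ_0 + 4·σ_1 + 1·σ_2 = 6(Δ_1 - Δ_0) = 48
Clamped end conditions give two more equations: 2h_0·σ_0 + h_0·σ_1 = 6(Δ_0 - S'(0)) = -30 and h_1·σ_1 + 2h_1·σ_2 = 6(S'(2) - Δ_1) = -12.
Solving the tridiagonal system: σ_0 = -53/2, σ_1 = 23, σ_2 = -35/2.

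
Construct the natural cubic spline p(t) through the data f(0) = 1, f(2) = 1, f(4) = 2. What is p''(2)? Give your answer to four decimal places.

Put M_i = p'' at the i-th knot. Here h = (2, 2) and Δ = (0, 1/2), so the interior equations h_(i-1)·M_(i-1) + 2(h_(i-1)+h_i)·M_i + h_i·M_(i+1) = 6(Δ_i − Δ_(i-1)) read
  2·M_0 + 8·M_1 + 2·M_2 = 6(Δ_1 - Δ_0) = 3
Natural end conditions: M_0 = M_2 = 0.
Solving: M_0 = 0, M_1 = 3/8, M_2 = 0.

0.3750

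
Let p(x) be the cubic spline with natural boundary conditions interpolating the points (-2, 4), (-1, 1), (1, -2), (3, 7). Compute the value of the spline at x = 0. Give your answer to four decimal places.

-1.6250

With σ_i denoting the second derivative at x_i, h_i = 1, 2, 2, and Δ_i = (y_(i+1) − y_i)/h_i = -3, -3/2, 9/2:
  1·σ_0 + 6·σ_1 + 2·σ_2 = 6(Δ_1 - Δ_0) = 9
  2·σ_1 + 8·σ_2 + 2·σ_3 = 6(Δ_2 - Δ_1) = 36
Natural end conditions: σ_0 = σ_3 = 0.
Hence σ_0 = 0, σ_1 = 0, σ_2 = 9/2, σ_3 = 0.
On [-1, 1], p(x) = 1 - 3·(x + 1) + 0·(x + 1)² + 3/8·(x + 1)³.
With (x + 1) = 1: p(0) = -13/8.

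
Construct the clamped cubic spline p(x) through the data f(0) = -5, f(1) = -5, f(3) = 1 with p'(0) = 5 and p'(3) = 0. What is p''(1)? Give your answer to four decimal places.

9.3333

Put M_i = p'' at the i-th knot. Here h = (1, 2) and Δ = (0, 3), so the interior equations h_(i-1)·M_(i-1) + 2(h_(i-1)+h_i)·M_i + h_i·M_(i+1) = 6(Δ_i − Δ_(i-1)) read
  1·M_0 + 6·M_1 + 2·M_2 = 6(Δ_1 - Δ_0) = 18
Clamped end conditions give two more equations: 2h_0·M_0 + h_0·M_1 = 6(Δ_0 - p'(0)) = -30 and h_1·M_1 + 2h_1·M_2 = 6(p'(3) - Δ_1) = -18.
Solving: M_0 = -59/3, M_1 = 28/3, M_2 = -55/6.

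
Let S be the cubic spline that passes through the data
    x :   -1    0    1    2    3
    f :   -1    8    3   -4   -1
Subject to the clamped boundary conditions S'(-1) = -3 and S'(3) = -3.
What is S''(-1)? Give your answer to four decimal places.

Let M_i = S''(x_i). Step sizes h_i = 1, 1, 1, 1; slopes of the chords Δ_i = (y_(i+1) - y_i)/h_i = 9, -5, -7, 3.
  1·M_0 + 4·M_1 + 1·M_2 = 6(Δ_1 - Δ_0) = -84
  1·M_1 + 4·M_2 + 1·M_3 = 6(Δ_2 - Δ_1) = -12
  1·M_2 + 4·M_3 + 1·M_4 = 6(Δ_3 - Δ_2) = 60
Clamped end conditions give two more equations: 2h_0·M_0 + h_0·M_1 = 6(Δ_0 - S'(-1)) = 72 and h_3·M_3 + 2h_3·M_4 = 6(S'(3) - Δ_3) = -36.
Solving the tridiagonal system: M_0 = 372/7, M_1 = -240/7, M_2 = 0, M_3 = 156/7, M_4 = -204/7.

53.1429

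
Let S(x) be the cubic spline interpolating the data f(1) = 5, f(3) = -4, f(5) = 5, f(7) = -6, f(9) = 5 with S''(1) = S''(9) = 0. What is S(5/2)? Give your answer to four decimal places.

-3.9297

With M_i denoting the second derivative at x_i, h_i = 2, 2, 2, 2, and Δ_i = (y_(i+1) − y_i)/h_i = -9/2, 9/2, -11/2, 11/2:
  2·M_0 + 8·M_1 + 2·M_2 = 6(Δ_1 - Δ_0) = 54
  2·M_1 + 8·M_2 + 2·M_3 = 6(Δ_2 - Δ_1) = -60
  2·M_2 + 8·M_3 + 2·M_4 = 6(Δ_3 - Δ_2) = 66
Natural end conditions: M_0 = M_4 = 0.
Solving: M_0 = 0, M_1 = 279/28, M_2 = -90/7, M_3 = 321/28, M_4 = 0.
On [1, 3], S(x) = 5 - 219/28·(x - 1) + 0·(x - 1)² + 93/112·(x - 1)³.
With (x - 1) = 3/2: S(5/2) = -503/128.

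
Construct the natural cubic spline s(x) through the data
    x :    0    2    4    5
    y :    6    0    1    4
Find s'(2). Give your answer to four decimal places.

Write m_i for s''(x_i). With h_i = 2, 2, 1 and divided differences Δ_i = -3, 1/2, 3, the continuity of s' gives the tridiagonal system
  2·m_0 + 8·m_1 + 2·m_2 = 6(Δ_1 - Δ_0) = 21
  2·m_1 + 6·m_2 + 1·m_3 = 6(Δ_2 - Δ_1) = 15
Natural end conditions: m_0 = m_3 = 0.
Solving: m_0 = 0, m_1 = 24/11, m_2 = 39/22, m_3 = 0.
On [2, 4], s'(x) = b_1 + 2c_1·(x - 2) + 3d_1·(x - 2)² with b_1 = Δ_1 - h_1(2m_1 + m_2)/6 = -17/11, c_1 = m_1/2 = 12/11, d_1 = (m_2 - m_1)/(6h_1) = -3/88. So s'(2) = -17/11.

-1.5455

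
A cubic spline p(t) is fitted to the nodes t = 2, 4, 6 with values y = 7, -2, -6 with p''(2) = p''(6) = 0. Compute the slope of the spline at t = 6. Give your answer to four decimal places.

-1.3750

Put m_i = p'' at the i-th knot. Here h = (2, 2) and Δ = (-9/2, -2), so the interior equations h_(i-1)·m_(i-1) + 2(h_(i-1)+h_i)·m_i + h_i·m_(i+1) = 6(Δ_i − Δ_(i-1)) read
  2·m_0 + 8·m_1 + 2·m_2 = 6(Δ_1 - Δ_0) = 15
Natural end conditions: m_0 = m_2 = 0.
Forward elimination and back-substitution give m_0 = 0, m_1 = 15/8, m_2 = 0.
On [4, 6], p'(t) = b_1 + 2c_1·(t - 4) + 3d_1·(t - 4)² with b_1 = Δ_1 - h_1(2m_1 + m_2)/6 = -13/4, c_1 = m_1/2 = 15/16, d_1 = (m_2 - m_1)/(6h_1) = -5/32. So p'(6) = -11/8.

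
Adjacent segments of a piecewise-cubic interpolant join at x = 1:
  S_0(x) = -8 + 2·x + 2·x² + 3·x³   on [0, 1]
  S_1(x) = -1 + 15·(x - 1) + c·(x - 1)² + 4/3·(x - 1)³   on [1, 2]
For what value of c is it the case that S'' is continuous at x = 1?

S_0''(x) = 4 + 18·x, so S_0''(1) = 22. On the right, S_1''(1) = 2c, so c = 11.

11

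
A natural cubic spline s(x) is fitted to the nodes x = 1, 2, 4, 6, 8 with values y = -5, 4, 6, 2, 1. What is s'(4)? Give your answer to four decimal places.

With M_i denoting the second derivative at x_i, h_i = 1, 2, 2, 2, and Δ_i = (y_(i+1) − y_i)/h_i = 9, 1, -2, -1/2:
  1·M_0 + 6·M_1 + 2·M_2 = 6(Δ_1 - Δ_0) = -48
  2·M_1 + 8·M_2 + 2·M_3 = 6(Δ_2 - Δ_1) = -18
  2·M_2 + 8·M_3 + 2·M_4 = 6(Δ_3 - Δ_2) = 9
Natural end conditions: M_0 = M_4 = 0.
Solving: M_0 = 0, M_1 = -639/82, M_2 = -51/82, M_3 = 105/82, M_4 = 0.
On [4, 6], s'(x) = b_2 + 2c_2·(x - 4) + 3d_2·(x - 4)² with b_2 = Δ_2 - h_2(2M_2 + M_3)/6 = -165/82, c_2 = M_2/2 = -51/164, d_2 = (M_3 - M_2)/(6h_2) = 13/82. So s'(4) = -165/82.

-2.0122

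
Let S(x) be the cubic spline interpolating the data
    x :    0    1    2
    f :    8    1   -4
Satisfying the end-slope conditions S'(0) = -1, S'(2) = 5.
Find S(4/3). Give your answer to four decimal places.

Let M_i = S''(x_i). Step sizes h_i = 1, 1; slopes of the chords Δ_i = (y_(i+1) - y_i)/h_i = -7, -5.
  1·M_0 + 4·M_1 + 1·M_2 = 6(Δ_1 - Δ_0) = 12
Clamped end conditions give two more equations: 2h_0·M_0 + h_0·M_1 = 6(Δ_0 - S'(0)) = -36 and h_1·M_1 + 2h_1·M_2 = 6(S'(2) - Δ_1) = 60.
Solving: M_0 = -18, M_1 = 0, M_2 = 30.
On [1, 2], S(x) = 1 - 10·(x - 1) + 0·(x - 1)² + 5·(x - 1)³.
With (x - 1) = 1/3: S(4/3) = -58/27.

-2.1481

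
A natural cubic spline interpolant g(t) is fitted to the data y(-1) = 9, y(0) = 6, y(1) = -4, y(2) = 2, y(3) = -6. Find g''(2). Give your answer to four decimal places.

Put M_i = g'' at the i-th knot. Here h = (1, 1, 1, 1) and Δ = (-3, -10, 6, -8), so the interior equations h_(i-1)·M_(i-1) + 2(h_(i-1)+h_i)·M_i + h_i·M_(i+1) = 6(Δ_i − Δ_(i-1)) read
  1·M_0 + 4·M_1 + 1·M_2 = 6(Δ_1 - Δ_0) = -42
  1·M_1 + 4·M_2 + 1·M_3 = 6(Δ_2 - Δ_1) = 96
  1·M_2 + 4·M_3 + 1·M_4 = 6(Δ_3 - Δ_2) = -84
Natural end conditions: M_0 = M_4 = 0.
Solving the tridiagonal system: M_0 = 0, M_1 = -549/28, M_2 = 255/7, M_3 = -843/28, M_4 = 0.

-30.1071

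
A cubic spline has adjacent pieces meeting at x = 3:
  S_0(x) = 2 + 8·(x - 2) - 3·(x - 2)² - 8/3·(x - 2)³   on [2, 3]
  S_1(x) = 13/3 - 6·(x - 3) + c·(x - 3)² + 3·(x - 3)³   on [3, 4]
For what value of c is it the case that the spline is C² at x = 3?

S_0''(x) = -6 - 16·(x - 2), so S_0''(3) = -22. On the right, S_1''(3) = 2c, so c = -11.

-11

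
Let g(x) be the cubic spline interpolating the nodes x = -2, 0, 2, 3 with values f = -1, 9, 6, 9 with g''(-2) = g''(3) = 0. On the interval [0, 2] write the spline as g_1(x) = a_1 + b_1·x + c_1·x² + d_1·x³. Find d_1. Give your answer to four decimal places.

1.1023

Put M_i = g'' at the i-th knot. Here h = (2, 2, 1) and Δ = (5, -3/2, 3), so the interior equations h_(i-1)·M_(i-1) + 2(h_(i-1)+h_i)·M_i + h_i·M_(i+1) = 6(Δ_i − Δ_(i-1)) read
  2·M_0 + 8·M_1 + 2·M_2 = 6(Δ_1 - Δ_0) = -39
  2·M_1 + 6·M_2 + 1·M_3 = 6(Δ_2 - Δ_1) = 27
Natural end conditions: M_0 = M_3 = 0.
Solving: M_0 = 0, M_1 = -72/11, M_2 = 147/22, M_3 = 0.
On [0, 2], with g_1(x) = a_1 + b_1·x + c_1·x² + d_1·x³: c_1 = M_1/2 = -36/11, d_1 = (M_2 - M_1)/(6h_1) = 97/88, b_1 = Δ_1 - h_1(2M_1 + M_2)/6 = 7/11.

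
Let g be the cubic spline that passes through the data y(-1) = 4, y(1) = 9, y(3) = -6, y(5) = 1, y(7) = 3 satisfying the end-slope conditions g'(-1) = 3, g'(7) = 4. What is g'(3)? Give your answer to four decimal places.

-2.8214

Let m_i = g''(x_i). Step sizes h_i = 2, 2, 2, 2; slopes of the chords Δ_i = (y_(i+1) - y_i)/h_i = 5/2, -15/2, 7/2, 1.
  2·m_0 + 8·m_1 + 2·m_2 = 6(Δ_1 - Δ_0) = -60
  2·m_1 + 8·m_2 + 2·m_3 = 6(Δ_2 - Δ_1) = 66
  2·m_2 + 8·m_3 + 2·m_4 = 6(Δ_3 - Δ_2) = -15
Clamped end conditions give two more equations: 2h_0·m_0 + h_0·m_1 = 6(Δ_0 - g'(-1)) = -3 and h_3·m_3 + 2h_3·m_4 = 6(g'(7) - Δ_3) = 18.
Forward elimination and back-substitution give m_0 = 593/112, m_1 = -677/56, m_2 = 209/16, m_3 = -401/56, m_4 = 905/112.
On [3, 5], g'(x) = b_2 + 2c_2·(x - 3) + 3d_2·(x - 3)² with b_2 = Δ_2 - h_2(2m_2 + m_3)/6 = -79/28, c_2 = m_2/2 = 209/32, d_2 = (m_3 - m_2)/(6h_2) = -755/448. So g'(3) = -79/28.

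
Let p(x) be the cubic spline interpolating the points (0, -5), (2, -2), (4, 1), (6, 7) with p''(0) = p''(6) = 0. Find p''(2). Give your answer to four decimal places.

Write M_i for p''(x_i). With h_i = 2, 2, 2 and divided differences Δ_i = 3/2, 3/2, 3, the continuity of p' gives the tridiagonal system
  2·M_0 + 8·M_1 + 2·M_2 = 6(Δ_1 - Δ_0) = 0
  2·M_1 + 8·M_2 + 2·M_3 = 6(Δ_2 - Δ_1) = 9
Natural end conditions: M_0 = M_3 = 0.
Solving the tridiagonal system: M_0 = 0, M_1 = -3/10, M_2 = 6/5, M_3 = 0.

-0.3000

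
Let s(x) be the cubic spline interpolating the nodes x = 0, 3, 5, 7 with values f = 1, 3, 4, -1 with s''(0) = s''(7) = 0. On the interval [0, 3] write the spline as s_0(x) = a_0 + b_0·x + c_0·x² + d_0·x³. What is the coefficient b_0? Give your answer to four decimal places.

Let M_i = s''(x_i). Step sizes h_i = 3, 2, 2; slopes of the chords Δ_i = (y_(i+1) - y_i)/h_i = 2/3, 1/2, -5/2.
  3·M_0 + 10·M_1 + 2·M_2 = 6(Δ_1 - Δ_0) = -1
  2·M_1 + 8·M_2 + 2·M_3 = 6(Δ_2 - Δ_1) = -18
Natural end conditions: M_0 = M_3 = 0.
Solving: M_0 = 0, M_1 = 7/19, M_2 = -89/38, M_3 = 0.
On [0, 3], with s_0(x) = a_0 + b_0·x + c_0·x² + d_0·x³: c_0 = M_0/2 = 0, d_0 = (M_1 - M_0)/(6h_0) = 7/342, b_0 = Δ_0 - h_0(2M_0 + M_1)/6 = 55/114.

0.4825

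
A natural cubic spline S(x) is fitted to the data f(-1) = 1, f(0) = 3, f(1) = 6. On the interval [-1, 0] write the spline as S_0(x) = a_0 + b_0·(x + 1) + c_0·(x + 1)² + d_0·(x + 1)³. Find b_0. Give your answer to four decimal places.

Put M_i = S'' at the i-th knot. Here h = (1, 1) and Δ = (2, 3), so the interior equations h_(i-1)·M_(i-1) + 2(h_(i-1)+h_i)·M_i + h_i·M_(i+1) = 6(Δ_i − Δ_(i-1)) read
  1·M_0 + 4·M_1 + 1·M_2 = 6(Δ_1 - Δ_0) = 6
Natural end conditions: M_0 = M_2 = 0.
Hence M_0 = 0, M_1 = 3/2, M_2 = 0.
On [-1, 0], with S_0(x) = a_0 + b_0·(x + 1) + c_0·(x + 1)² + d_0·(x + 1)³: c_0 = M_0/2 = 0, d_0 = (M_1 - M_0)/(6h_0) = 1/4, b_0 = Δ_0 - h_0(2M_0 + M_1)/6 = 7/4.

1.7500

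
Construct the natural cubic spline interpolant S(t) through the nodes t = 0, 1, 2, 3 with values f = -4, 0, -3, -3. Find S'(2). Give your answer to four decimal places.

-2.5333

Write σ_i for S''(x_i). With h_i = 1, 1, 1 and divided differences Δ_i = 4, -3, 0, the continuity of S' gives the tridiagonal system
  1·σ_0 + 4·σ_1 + 1·σ_2 = 6(Δ_1 - Δ_0) = -42
  1·σ_1 + 4·σ_2 + 1·σ_3 = 6(Δ_2 - Δ_1) = 18
Natural end conditions: σ_0 = σ_3 = 0.
Solving the tridiagonal system: σ_0 = 0, σ_1 = -62/5, σ_2 = 38/5, σ_3 = 0.
On [2, 3], S'(t) = b_2 + 2c_2·(t - 2) + 3d_2·(t - 2)² with b_2 = Δ_2 - h_2(2σ_2 + σ_3)/6 = -38/15, c_2 = σ_2/2 = 19/5, d_2 = (σ_3 - σ_2)/(6h_2) = -19/15. So S'(2) = -38/15.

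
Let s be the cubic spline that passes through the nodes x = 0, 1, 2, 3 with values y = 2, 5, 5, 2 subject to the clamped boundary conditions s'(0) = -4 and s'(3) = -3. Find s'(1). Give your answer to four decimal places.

3.8667

Put M_i = s'' at the i-th knot. Here h = (1, 1, 1) and Δ = (3, 0, -3), so the interior equations h_(i-1)·M_(i-1) + 2(h_(i-1)+h_i)·M_i + h_i·M_(i+1) = 6(Δ_i − Δ_(i-1)) read
  1·M_0 + 4·M_1 + 1·M_2 = 6(Δ_1 - Δ_0) = -18
  1·M_1 + 4·M_2 + 1·M_3 = 6(Δ_2 - Δ_1) = -18
Clamped end conditions give two more equations: 2h_0·M_0 + h_0·M_1 = 6(Δ_0 - s'(0)) = 42 and h_2·M_2 + 2h_2·M_3 = 6(s'(3) - Δ_2) = 0.
Solving: M_0 = 394/15, M_1 = -158/15, M_2 = -32/15, M_3 = 16/15.
On [1, 2], s'(x) = b_1 + 2c_1·(x - 1) + 3d_1·(x - 1)² with b_1 = Δ_1 - h_1(2M_1 + M_2)/6 = 58/15, c_1 = M_1/2 = -79/15, d_1 = (M_2 - M_1)/(6h_1) = 7/5. So s'(1) = 58/15.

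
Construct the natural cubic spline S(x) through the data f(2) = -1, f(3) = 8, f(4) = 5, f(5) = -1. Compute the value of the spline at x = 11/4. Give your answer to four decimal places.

Put M_i = S'' at the i-th knot. Here h = (1, 1, 1) and Δ = (9, -3, -6), so the interior equations h_(i-1)·M_(i-1) + 2(h_(i-1)+h_i)·M_i + h_i·M_(i+1) = 6(Δ_i − Δ_(i-1)) read
  1·M_0 + 4·M_1 + 1·M_2 = 6(Δ_1 - Δ_0) = -72
  1·M_1 + 4·M_2 + 1·M_3 = 6(Δ_2 - Δ_1) = -18
Natural end conditions: M_0 = M_3 = 0.
Solving: M_0 = 0, M_1 = -18, M_2 = 0, M_3 = 0.
On [2, 3], S(x) = -1 + 12·(x - 2) + 0·(x - 2)² - 3·(x - 2)³.
With (x - 2) = 3/4: S(11/4) = 431/64.

6.7344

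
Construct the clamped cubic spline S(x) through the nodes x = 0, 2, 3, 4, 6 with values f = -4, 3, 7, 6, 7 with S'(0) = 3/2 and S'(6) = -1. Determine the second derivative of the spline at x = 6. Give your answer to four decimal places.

Write m_i for S''(x_i). With h_i = 2, 1, 1, 2 and divided differences Δ_i = 7/2, 4, -1, 1/2, the continuity of S' gives the tridiagonal system
  2·m_0 + 6·m_1 + 1·m_2 = 6(Δ_1 - Δ_0) = 3
  1·m_1 + 4·m_2 + 1·m_3 = 6(Δ_2 - Δ_1) = -30
  1·m_2 + 6·m_3 + 2·m_4 = 6(Δ_3 - Δ_2) = 9
Clamped end conditions give two more equations: 2h_0·m_0 + h_0·m_1 = 6(Δ_0 - S'(0)) = 12 and h_3·m_3 + 2h_3·m_4 = 6(S'(6) - Δ_3) = -9.
Forward elimination and back-substitution give m_0 = 289/120, m_1 = 71/60, m_2 = -107/12, m_3 = 269/60, m_4 = -539/120.

-4.4917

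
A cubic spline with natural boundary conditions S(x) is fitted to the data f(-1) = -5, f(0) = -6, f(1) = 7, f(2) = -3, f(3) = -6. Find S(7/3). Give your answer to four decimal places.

-5.3955

Write σ_i for S''(x_i). With h_i = 1, 1, 1, 1 and divided differences Δ_i = -1, 13, -10, -3, the continuity of S' gives the tridiagonal system
  1·σ_0 + 4·σ_1 + 1·σ_2 = 6(Δ_1 - Δ_0) = 84
  1·σ_1 + 4·σ_2 + 1·σ_3 = 6(Δ_2 - Δ_1) = -138
  1·σ_2 + 4·σ_3 + 1·σ_4 = 6(Δ_3 - Δ_2) = 42
Natural end conditions: σ_0 = σ_4 = 0.
Solving the tridiagonal system: σ_0 = 0, σ_1 = 927/28, σ_2 = -339/7, σ_3 = 633/28, σ_4 = 0.
On [2, 3], S(x) = -3 - 295/28·(x - 2) + 633/56·(x - 2)² - 211/56·(x - 2)³.
With (x - 2) = 1/3: S(7/3) = -4079/756.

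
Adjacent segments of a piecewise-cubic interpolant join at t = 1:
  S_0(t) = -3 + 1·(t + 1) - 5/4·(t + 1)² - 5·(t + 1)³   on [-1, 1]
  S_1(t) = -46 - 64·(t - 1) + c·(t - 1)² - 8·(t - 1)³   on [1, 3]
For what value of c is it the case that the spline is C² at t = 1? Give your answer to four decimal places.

S_0''(t) = -5/2 - 30·(t + 1), so S_0''(1) = -125/2. On the right, S_1''(1) = 2c, so c = -125/4.

-31.2500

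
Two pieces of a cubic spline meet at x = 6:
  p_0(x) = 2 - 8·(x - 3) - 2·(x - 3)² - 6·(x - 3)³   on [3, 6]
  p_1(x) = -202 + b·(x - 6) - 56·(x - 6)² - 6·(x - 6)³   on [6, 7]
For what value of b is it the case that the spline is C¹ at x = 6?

p_0'(x) = -8 - 4·(x - 3) - 18·(x - 3)², so p_0'(6) = -182. On the right, p_1'(6) = b, so b = -182.

-182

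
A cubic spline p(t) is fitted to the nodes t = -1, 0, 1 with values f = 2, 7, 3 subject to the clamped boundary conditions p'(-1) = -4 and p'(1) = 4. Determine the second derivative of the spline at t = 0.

With σ_i denoting the second derivative at x_i, h_i = 1, 1, and Δ_i = (y_(i+1) − y_i)/h_i = 5, -4:
  1·σ_0 + 4·σ_1 + 1·σ_2 = 6(Δ_1 - Δ_0) = -54
Clamped end conditions give two more equations: 2h_0·σ_0 + h_0·σ_1 = 6(Δ_0 - p'(-1)) = 54 and h_1·σ_1 + 2h_1·σ_2 = 6(p'(1) - Δ_1) = 48.
Forward elimination and back-substitution give σ_0 = 89/2, σ_1 = -35, σ_2 = 83/2.

-35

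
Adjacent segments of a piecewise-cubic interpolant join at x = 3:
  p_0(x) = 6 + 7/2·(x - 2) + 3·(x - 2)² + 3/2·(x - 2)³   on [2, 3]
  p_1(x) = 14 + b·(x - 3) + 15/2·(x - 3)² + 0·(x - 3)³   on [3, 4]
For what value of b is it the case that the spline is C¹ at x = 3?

p_0'(x) = 7/2 + 6·(x - 2) + 9/2·(x - 2)², so p_0'(3) = 14. On the right, p_1'(3) = b, so b = 14.

14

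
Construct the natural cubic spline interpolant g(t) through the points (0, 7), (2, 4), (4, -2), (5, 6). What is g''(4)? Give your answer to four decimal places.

Let M_i = g''(x_i). Step sizes h_i = 2, 2, 1; slopes of the chords Δ_i = (y_(i+1) - y_i)/h_i = -3/2, -3, 8.
  2·M_0 + 8·M_1 + 2·M_2 = 6(Δ_1 - Δ_0) = -9
  2·M_1 + 6·M_2 + 1·M_3 = 6(Δ_2 - Δ_1) = 66
Natural end conditions: M_0 = M_3 = 0.
Solving: M_0 = 0, M_1 = -93/22, M_2 = 273/22, M_3 = 0.

12.4091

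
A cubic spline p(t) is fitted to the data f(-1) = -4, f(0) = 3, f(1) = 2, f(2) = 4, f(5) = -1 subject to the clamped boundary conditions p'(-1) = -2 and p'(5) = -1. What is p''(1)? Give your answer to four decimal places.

Write M_i for p''(x_i). With h_i = 1, 1, 1, 3 and divided differences Δ_i = 7, -1, 2, -5/3, the continuity of p' gives the tridiagonal system
  1·M_0 + 4·M_1 + 1·M_2 = 6(Δ_1 - Δ_0) = -48
  1·M_1 + 4·M_2 + 1·M_3 = 6(Δ_2 - Δ_1) = 18
  1·M_2 + 8·M_3 + 3·M_4 = 6(Δ_3 - Δ_2) = -22
Clamped end conditions give two more equations: 2h_0·M_0 + h_0·M_1 = 6(Δ_0 - p'(-1)) = 54 and h_3·M_3 + 2h_3·M_4 = 6(p'(5) - Δ_3) = 4.
Hence M_0 = 355/9, M_1 = -224/9, M_2 = 109/9, M_3 = -50/9, M_4 = 31/9.

12.1111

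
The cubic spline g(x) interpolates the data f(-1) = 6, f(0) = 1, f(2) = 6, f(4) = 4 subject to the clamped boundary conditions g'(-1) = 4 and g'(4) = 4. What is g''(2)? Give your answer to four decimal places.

-9.9130

Put σ_i = g'' at the i-th knot. Here h = (1, 2, 2) and Δ = (-5, 5/2, -1), so the interior equations h_(i-1)·σ_(i-1) + 2(h_(i-1)+h_i)·σ_i + h_i·σ_(i+1) = 6(Δ_i − Δ_(i-1)) read
  1·σ_0 + 6·σ_1 + 2·σ_2 = 6(Δ_1 - Δ_0) = 45
  2·σ_1 + 8·σ_2 + 2·σ_3 = 6(Δ_2 - Δ_1) = -21
Clamped end conditions give two more equations: 2h_0·σ_0 + h_0·σ_1 = 6(Δ_0 - g'(-1)) = -54 and h_2·σ_2 + 2h_2·σ_3 = 6(g'(4) - Δ_2) = 30.
Solving: σ_0 = -813/23, σ_1 = 384/23, σ_2 = -228/23, σ_3 = 573/46.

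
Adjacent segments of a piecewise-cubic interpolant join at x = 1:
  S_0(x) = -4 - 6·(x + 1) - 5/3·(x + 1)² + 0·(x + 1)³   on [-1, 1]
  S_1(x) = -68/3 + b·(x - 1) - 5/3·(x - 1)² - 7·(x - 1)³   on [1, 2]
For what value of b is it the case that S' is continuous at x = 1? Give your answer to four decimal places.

-12.6667

S_0'(x) = -6 - 10/3·(x + 1) + 0·(x + 1)², so S_0'(1) = -38/3. On the right, S_1'(1) = b, so b = -38/3.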